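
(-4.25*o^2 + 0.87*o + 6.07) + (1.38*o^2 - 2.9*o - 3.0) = -2.87*o^2 - 2.03*o + 3.07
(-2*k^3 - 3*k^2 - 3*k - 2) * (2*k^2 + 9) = -4*k^5 - 6*k^4 - 24*k^3 - 31*k^2 - 27*k - 18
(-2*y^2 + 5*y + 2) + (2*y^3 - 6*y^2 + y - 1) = 2*y^3 - 8*y^2 + 6*y + 1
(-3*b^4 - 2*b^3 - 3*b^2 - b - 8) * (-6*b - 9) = 18*b^5 + 39*b^4 + 36*b^3 + 33*b^2 + 57*b + 72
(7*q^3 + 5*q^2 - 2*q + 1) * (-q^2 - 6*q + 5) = -7*q^5 - 47*q^4 + 7*q^3 + 36*q^2 - 16*q + 5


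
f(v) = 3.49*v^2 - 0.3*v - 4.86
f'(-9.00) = -63.12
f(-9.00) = 280.53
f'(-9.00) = -63.12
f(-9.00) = 280.53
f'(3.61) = 24.90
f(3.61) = 39.54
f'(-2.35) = -16.70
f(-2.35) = 15.12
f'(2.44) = 16.73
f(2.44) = 15.19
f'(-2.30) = -16.35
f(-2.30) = 14.29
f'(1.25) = 8.42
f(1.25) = 0.22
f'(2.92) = 20.08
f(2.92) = 24.02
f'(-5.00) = -35.20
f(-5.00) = 83.89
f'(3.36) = 23.15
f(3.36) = 33.53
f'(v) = 6.98*v - 0.3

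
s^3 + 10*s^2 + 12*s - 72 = (s - 2)*(s + 6)^2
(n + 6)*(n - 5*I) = n^2 + 6*n - 5*I*n - 30*I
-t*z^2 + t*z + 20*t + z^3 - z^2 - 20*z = (-t + z)*(z - 5)*(z + 4)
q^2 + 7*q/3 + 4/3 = (q + 1)*(q + 4/3)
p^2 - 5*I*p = p*(p - 5*I)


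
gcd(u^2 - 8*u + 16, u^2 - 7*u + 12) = u - 4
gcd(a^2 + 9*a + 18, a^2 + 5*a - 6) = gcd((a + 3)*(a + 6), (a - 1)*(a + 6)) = a + 6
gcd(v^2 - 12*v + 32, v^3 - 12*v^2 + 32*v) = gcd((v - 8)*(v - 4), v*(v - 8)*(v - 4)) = v^2 - 12*v + 32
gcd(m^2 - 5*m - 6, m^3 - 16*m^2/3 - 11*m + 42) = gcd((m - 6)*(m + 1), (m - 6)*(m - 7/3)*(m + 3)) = m - 6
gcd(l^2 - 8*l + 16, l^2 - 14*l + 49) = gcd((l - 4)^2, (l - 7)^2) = 1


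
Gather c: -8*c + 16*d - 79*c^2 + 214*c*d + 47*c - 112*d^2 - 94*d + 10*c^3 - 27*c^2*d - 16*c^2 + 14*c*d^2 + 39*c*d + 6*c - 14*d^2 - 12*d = 10*c^3 + c^2*(-27*d - 95) + c*(14*d^2 + 253*d + 45) - 126*d^2 - 90*d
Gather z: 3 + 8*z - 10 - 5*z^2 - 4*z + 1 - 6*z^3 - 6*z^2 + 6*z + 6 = -6*z^3 - 11*z^2 + 10*z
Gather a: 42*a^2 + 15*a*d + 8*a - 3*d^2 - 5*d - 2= 42*a^2 + a*(15*d + 8) - 3*d^2 - 5*d - 2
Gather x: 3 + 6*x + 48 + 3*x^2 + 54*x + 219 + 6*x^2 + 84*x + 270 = 9*x^2 + 144*x + 540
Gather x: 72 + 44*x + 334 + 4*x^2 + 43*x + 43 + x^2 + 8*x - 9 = 5*x^2 + 95*x + 440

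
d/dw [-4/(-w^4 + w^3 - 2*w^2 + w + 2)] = 4*(-4*w^3 + 3*w^2 - 4*w + 1)/(-w^4 + w^3 - 2*w^2 + w + 2)^2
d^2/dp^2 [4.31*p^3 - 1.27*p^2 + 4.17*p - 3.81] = 25.86*p - 2.54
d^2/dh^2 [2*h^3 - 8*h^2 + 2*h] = 12*h - 16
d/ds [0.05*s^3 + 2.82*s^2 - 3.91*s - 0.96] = 0.15*s^2 + 5.64*s - 3.91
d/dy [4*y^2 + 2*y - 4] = 8*y + 2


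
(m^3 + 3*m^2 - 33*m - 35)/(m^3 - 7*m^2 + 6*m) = (m^3 + 3*m^2 - 33*m - 35)/(m*(m^2 - 7*m + 6))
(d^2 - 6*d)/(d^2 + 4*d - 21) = d*(d - 6)/(d^2 + 4*d - 21)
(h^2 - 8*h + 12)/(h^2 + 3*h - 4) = (h^2 - 8*h + 12)/(h^2 + 3*h - 4)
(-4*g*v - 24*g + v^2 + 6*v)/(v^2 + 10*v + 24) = (-4*g + v)/(v + 4)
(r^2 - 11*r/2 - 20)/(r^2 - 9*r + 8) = (r + 5/2)/(r - 1)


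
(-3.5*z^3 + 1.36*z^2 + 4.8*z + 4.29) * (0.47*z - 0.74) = -1.645*z^4 + 3.2292*z^3 + 1.2496*z^2 - 1.5357*z - 3.1746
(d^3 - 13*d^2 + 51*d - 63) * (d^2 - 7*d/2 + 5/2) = d^5 - 33*d^4/2 + 99*d^3 - 274*d^2 + 348*d - 315/2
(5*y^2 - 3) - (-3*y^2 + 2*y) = 8*y^2 - 2*y - 3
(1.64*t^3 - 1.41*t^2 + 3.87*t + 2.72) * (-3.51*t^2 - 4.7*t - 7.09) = -5.7564*t^5 - 2.7589*t^4 - 18.5843*t^3 - 17.7393*t^2 - 40.2223*t - 19.2848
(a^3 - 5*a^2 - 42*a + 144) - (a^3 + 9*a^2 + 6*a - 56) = -14*a^2 - 48*a + 200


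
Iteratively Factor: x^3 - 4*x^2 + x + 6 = (x + 1)*(x^2 - 5*x + 6) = (x - 3)*(x + 1)*(x - 2)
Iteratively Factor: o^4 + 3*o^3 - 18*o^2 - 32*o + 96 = (o + 4)*(o^3 - o^2 - 14*o + 24) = (o + 4)^2*(o^2 - 5*o + 6) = (o - 3)*(o + 4)^2*(o - 2)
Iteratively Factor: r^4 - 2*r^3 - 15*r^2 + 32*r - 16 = (r - 1)*(r^3 - r^2 - 16*r + 16) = (r - 1)^2*(r^2 - 16) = (r - 4)*(r - 1)^2*(r + 4)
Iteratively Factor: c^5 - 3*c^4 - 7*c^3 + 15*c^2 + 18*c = (c - 3)*(c^4 - 7*c^2 - 6*c) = (c - 3)*(c + 1)*(c^3 - c^2 - 6*c) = (c - 3)*(c + 1)*(c + 2)*(c^2 - 3*c) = c*(c - 3)*(c + 1)*(c + 2)*(c - 3)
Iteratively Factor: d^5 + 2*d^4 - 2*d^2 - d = (d + 1)*(d^4 + d^3 - d^2 - d) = (d + 1)^2*(d^3 - d) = (d + 1)^3*(d^2 - d) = (d - 1)*(d + 1)^3*(d)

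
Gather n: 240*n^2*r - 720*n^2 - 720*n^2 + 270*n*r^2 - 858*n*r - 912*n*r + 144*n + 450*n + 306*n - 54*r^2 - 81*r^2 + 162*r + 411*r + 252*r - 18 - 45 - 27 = n^2*(240*r - 1440) + n*(270*r^2 - 1770*r + 900) - 135*r^2 + 825*r - 90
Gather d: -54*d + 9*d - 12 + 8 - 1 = -45*d - 5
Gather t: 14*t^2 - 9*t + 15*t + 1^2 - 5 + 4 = 14*t^2 + 6*t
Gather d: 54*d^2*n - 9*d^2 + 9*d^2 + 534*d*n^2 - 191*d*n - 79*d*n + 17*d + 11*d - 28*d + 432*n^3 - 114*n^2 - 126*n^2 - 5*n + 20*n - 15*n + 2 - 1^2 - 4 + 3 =54*d^2*n + d*(534*n^2 - 270*n) + 432*n^3 - 240*n^2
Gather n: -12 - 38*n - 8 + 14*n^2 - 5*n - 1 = 14*n^2 - 43*n - 21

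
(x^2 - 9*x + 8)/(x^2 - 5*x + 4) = (x - 8)/(x - 4)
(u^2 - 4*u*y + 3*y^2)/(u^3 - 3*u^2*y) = (u - y)/u^2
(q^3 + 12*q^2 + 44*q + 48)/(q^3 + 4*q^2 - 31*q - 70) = (q^2 + 10*q + 24)/(q^2 + 2*q - 35)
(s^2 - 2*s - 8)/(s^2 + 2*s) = (s - 4)/s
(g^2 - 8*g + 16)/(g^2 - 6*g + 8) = (g - 4)/(g - 2)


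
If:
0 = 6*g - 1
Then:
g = 1/6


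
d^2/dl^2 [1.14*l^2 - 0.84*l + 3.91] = 2.28000000000000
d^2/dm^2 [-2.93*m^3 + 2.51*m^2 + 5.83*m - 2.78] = 5.02 - 17.58*m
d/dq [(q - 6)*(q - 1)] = 2*q - 7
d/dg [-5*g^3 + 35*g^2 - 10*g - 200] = -15*g^2 + 70*g - 10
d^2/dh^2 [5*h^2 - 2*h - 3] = 10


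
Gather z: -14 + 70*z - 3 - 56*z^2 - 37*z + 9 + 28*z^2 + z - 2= -28*z^2 + 34*z - 10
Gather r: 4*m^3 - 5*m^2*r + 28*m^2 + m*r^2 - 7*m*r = 4*m^3 + 28*m^2 + m*r^2 + r*(-5*m^2 - 7*m)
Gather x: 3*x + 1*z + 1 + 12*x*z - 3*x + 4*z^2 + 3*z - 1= 12*x*z + 4*z^2 + 4*z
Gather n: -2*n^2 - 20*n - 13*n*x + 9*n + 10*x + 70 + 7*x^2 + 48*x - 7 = -2*n^2 + n*(-13*x - 11) + 7*x^2 + 58*x + 63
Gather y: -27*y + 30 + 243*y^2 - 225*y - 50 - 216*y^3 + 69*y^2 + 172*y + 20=-216*y^3 + 312*y^2 - 80*y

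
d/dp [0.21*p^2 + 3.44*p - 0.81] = 0.42*p + 3.44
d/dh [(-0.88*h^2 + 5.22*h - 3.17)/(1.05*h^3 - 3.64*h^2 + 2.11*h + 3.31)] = (0.924*h^4 - 10.962*h^3 + 27.1295*h^2 - 28.9032*h + 23.9669)/(1.1025*h^6 - 7.644*h^5 + 17.6806*h^4 - 8.4098*h^3 - 19.6447*h^2 + 13.9682*h + 10.9561)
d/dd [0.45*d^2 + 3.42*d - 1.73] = 0.9*d + 3.42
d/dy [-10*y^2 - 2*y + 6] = -20*y - 2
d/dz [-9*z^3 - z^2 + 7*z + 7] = -27*z^2 - 2*z + 7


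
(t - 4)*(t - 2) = t^2 - 6*t + 8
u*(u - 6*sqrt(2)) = u^2 - 6*sqrt(2)*u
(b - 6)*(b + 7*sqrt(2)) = b^2 - 6*b + 7*sqrt(2)*b - 42*sqrt(2)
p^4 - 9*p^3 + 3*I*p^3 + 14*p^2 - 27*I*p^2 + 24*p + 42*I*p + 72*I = (p - 6)*(p - 4)*(p + 1)*(p + 3*I)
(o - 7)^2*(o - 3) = o^3 - 17*o^2 + 91*o - 147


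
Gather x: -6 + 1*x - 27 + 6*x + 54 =7*x + 21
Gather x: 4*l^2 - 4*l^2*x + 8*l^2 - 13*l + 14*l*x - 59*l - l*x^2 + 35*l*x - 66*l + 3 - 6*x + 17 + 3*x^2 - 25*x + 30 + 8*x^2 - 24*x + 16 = 12*l^2 - 138*l + x^2*(11 - l) + x*(-4*l^2 + 49*l - 55) + 66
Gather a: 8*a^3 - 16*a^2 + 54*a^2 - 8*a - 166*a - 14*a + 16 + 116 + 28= 8*a^3 + 38*a^2 - 188*a + 160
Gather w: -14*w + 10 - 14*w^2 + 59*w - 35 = -14*w^2 + 45*w - 25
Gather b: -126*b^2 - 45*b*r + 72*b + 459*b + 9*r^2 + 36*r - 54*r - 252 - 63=-126*b^2 + b*(531 - 45*r) + 9*r^2 - 18*r - 315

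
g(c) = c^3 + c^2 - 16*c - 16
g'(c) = 3*c^2 + 2*c - 16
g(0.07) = -17.11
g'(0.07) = -15.85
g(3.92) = -3.12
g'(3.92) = 37.94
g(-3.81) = 4.17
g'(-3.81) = 19.93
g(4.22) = 9.44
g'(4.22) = 45.87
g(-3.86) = 3.15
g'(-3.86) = 20.98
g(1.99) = -36.00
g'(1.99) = -0.14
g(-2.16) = 13.15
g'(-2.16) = -6.32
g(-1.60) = 8.06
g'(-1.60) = -11.52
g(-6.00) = -100.00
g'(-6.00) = 80.00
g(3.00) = -28.00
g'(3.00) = 17.00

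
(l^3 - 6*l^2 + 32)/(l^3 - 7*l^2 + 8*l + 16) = (l + 2)/(l + 1)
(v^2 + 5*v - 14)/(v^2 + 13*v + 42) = (v - 2)/(v + 6)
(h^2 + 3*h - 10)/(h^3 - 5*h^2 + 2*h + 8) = (h + 5)/(h^2 - 3*h - 4)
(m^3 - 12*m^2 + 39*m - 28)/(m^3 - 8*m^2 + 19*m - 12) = (m - 7)/(m - 3)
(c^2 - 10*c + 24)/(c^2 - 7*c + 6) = (c - 4)/(c - 1)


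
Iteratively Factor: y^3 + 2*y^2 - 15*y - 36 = (y + 3)*(y^2 - y - 12) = (y - 4)*(y + 3)*(y + 3)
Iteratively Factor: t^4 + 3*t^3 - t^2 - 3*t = (t - 1)*(t^3 + 4*t^2 + 3*t) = t*(t - 1)*(t^2 + 4*t + 3) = t*(t - 1)*(t + 1)*(t + 3)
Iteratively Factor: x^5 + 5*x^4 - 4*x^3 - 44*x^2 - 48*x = (x + 2)*(x^4 + 3*x^3 - 10*x^2 - 24*x) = (x + 2)*(x + 4)*(x^3 - x^2 - 6*x) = x*(x + 2)*(x + 4)*(x^2 - x - 6) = x*(x - 3)*(x + 2)*(x + 4)*(x + 2)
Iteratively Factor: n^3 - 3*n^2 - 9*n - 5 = (n + 1)*(n^2 - 4*n - 5) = (n + 1)^2*(n - 5)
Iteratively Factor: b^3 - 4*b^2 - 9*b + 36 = (b - 4)*(b^2 - 9) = (b - 4)*(b + 3)*(b - 3)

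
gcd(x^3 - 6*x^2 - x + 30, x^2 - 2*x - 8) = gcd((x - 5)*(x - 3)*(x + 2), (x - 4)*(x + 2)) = x + 2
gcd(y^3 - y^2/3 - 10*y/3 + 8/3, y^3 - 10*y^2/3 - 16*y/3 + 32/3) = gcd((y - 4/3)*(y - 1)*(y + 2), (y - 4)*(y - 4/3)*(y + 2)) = y^2 + 2*y/3 - 8/3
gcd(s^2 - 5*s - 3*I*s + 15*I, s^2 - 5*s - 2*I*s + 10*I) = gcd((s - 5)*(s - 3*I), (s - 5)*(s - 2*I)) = s - 5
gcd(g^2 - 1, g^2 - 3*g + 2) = g - 1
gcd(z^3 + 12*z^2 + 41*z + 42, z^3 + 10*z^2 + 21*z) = z^2 + 10*z + 21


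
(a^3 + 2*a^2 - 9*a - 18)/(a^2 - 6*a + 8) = (a^3 + 2*a^2 - 9*a - 18)/(a^2 - 6*a + 8)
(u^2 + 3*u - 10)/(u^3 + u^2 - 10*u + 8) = (u + 5)/(u^2 + 3*u - 4)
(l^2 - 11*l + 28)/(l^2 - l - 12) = (l - 7)/(l + 3)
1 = 1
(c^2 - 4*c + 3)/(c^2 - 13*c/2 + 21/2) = 2*(c - 1)/(2*c - 7)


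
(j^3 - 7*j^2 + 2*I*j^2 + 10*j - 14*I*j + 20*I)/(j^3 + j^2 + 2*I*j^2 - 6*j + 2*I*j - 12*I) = (j - 5)/(j + 3)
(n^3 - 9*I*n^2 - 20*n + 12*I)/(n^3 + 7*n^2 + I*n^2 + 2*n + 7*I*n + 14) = (n^2 - 8*I*n - 12)/(n^2 + n*(7 + 2*I) + 14*I)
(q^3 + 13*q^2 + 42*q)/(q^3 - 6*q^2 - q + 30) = q*(q^2 + 13*q + 42)/(q^3 - 6*q^2 - q + 30)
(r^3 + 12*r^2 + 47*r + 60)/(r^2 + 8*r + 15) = r + 4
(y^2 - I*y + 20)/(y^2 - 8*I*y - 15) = (y + 4*I)/(y - 3*I)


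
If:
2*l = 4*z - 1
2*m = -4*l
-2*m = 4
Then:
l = 1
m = -2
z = 3/4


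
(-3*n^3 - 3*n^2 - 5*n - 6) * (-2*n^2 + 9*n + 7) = 6*n^5 - 21*n^4 - 38*n^3 - 54*n^2 - 89*n - 42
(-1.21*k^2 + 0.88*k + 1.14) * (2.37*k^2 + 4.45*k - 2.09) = -2.8677*k^4 - 3.2989*k^3 + 9.1467*k^2 + 3.2338*k - 2.3826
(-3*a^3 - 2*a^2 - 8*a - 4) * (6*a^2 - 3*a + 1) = -18*a^5 - 3*a^4 - 45*a^3 - 2*a^2 + 4*a - 4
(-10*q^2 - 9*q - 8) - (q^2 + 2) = -11*q^2 - 9*q - 10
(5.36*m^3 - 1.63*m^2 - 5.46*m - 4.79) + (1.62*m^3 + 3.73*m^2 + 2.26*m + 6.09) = 6.98*m^3 + 2.1*m^2 - 3.2*m + 1.3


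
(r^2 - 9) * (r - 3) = r^3 - 3*r^2 - 9*r + 27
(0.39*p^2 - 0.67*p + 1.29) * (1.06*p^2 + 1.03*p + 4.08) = 0.4134*p^4 - 0.3085*p^3 + 2.2685*p^2 - 1.4049*p + 5.2632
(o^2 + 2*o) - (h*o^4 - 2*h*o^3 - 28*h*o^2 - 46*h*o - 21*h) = -h*o^4 + 2*h*o^3 + 28*h*o^2 + 46*h*o + 21*h + o^2 + 2*o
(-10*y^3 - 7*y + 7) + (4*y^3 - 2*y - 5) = -6*y^3 - 9*y + 2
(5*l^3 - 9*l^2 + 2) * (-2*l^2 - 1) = -10*l^5 + 18*l^4 - 5*l^3 + 5*l^2 - 2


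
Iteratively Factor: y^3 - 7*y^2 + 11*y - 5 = (y - 1)*(y^2 - 6*y + 5) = (y - 1)^2*(y - 5)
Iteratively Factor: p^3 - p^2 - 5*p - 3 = (p + 1)*(p^2 - 2*p - 3) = (p + 1)^2*(p - 3)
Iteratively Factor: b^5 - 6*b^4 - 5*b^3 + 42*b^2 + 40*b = (b - 5)*(b^4 - b^3 - 10*b^2 - 8*b) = b*(b - 5)*(b^3 - b^2 - 10*b - 8) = b*(b - 5)*(b + 2)*(b^2 - 3*b - 4) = b*(b - 5)*(b - 4)*(b + 2)*(b + 1)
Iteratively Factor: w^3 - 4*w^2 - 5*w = (w - 5)*(w^2 + w) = (w - 5)*(w + 1)*(w)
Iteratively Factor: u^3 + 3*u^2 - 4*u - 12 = (u - 2)*(u^2 + 5*u + 6) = (u - 2)*(u + 2)*(u + 3)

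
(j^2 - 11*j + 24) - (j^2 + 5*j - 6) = 30 - 16*j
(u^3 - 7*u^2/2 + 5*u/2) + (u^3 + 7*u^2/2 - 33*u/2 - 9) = 2*u^3 - 14*u - 9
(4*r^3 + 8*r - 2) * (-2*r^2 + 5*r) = -8*r^5 + 20*r^4 - 16*r^3 + 44*r^2 - 10*r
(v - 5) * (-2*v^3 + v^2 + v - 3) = -2*v^4 + 11*v^3 - 4*v^2 - 8*v + 15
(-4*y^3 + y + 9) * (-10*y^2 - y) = 40*y^5 + 4*y^4 - 10*y^3 - 91*y^2 - 9*y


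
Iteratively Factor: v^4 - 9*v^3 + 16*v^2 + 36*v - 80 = (v + 2)*(v^3 - 11*v^2 + 38*v - 40) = (v - 2)*(v + 2)*(v^2 - 9*v + 20) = (v - 5)*(v - 2)*(v + 2)*(v - 4)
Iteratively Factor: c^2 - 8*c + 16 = (c - 4)*(c - 4)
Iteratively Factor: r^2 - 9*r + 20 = (r - 5)*(r - 4)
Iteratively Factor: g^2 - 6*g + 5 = (g - 1)*(g - 5)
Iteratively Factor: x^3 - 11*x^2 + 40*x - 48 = (x - 3)*(x^2 - 8*x + 16) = (x - 4)*(x - 3)*(x - 4)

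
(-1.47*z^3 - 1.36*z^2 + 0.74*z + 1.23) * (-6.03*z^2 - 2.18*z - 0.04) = 8.8641*z^5 + 11.4054*z^4 - 1.4386*z^3 - 8.9757*z^2 - 2.711*z - 0.0492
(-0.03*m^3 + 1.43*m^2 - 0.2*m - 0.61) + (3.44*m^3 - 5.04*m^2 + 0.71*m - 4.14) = 3.41*m^3 - 3.61*m^2 + 0.51*m - 4.75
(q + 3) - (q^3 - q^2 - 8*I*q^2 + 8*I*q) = -q^3 + q^2 + 8*I*q^2 + q - 8*I*q + 3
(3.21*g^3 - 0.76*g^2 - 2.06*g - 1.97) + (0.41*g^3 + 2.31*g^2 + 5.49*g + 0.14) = 3.62*g^3 + 1.55*g^2 + 3.43*g - 1.83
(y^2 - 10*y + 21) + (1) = y^2 - 10*y + 22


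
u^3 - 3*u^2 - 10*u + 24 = (u - 4)*(u - 2)*(u + 3)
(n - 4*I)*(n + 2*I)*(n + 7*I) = n^3 + 5*I*n^2 + 22*n + 56*I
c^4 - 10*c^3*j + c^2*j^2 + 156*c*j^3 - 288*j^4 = (c - 8*j)*(c - 3*j)^2*(c + 4*j)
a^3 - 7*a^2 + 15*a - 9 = (a - 3)^2*(a - 1)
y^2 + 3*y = y*(y + 3)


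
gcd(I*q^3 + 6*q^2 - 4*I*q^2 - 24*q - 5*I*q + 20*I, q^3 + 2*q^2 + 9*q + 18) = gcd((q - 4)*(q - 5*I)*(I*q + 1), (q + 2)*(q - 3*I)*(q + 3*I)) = 1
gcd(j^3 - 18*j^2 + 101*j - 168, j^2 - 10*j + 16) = j - 8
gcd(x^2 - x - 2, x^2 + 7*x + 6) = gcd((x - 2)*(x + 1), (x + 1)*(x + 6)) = x + 1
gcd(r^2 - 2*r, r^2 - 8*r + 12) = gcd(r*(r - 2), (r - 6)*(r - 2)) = r - 2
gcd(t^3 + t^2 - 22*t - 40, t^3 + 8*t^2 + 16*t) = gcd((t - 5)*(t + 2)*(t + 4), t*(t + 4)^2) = t + 4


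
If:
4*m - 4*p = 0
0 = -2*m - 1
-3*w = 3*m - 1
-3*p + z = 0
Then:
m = -1/2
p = -1/2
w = 5/6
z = -3/2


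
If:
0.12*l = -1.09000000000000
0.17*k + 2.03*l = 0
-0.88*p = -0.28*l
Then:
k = 108.47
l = -9.08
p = -2.89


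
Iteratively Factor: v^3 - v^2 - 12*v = (v + 3)*(v^2 - 4*v) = v*(v + 3)*(v - 4)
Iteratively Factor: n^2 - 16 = (n - 4)*(n + 4)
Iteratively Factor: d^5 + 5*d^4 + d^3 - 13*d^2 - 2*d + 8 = (d - 1)*(d^4 + 6*d^3 + 7*d^2 - 6*d - 8) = (d - 1)*(d + 2)*(d^3 + 4*d^2 - d - 4) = (d - 1)*(d + 2)*(d + 4)*(d^2 - 1) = (d - 1)*(d + 1)*(d + 2)*(d + 4)*(d - 1)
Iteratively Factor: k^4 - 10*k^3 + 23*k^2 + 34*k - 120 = (k - 3)*(k^3 - 7*k^2 + 2*k + 40) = (k - 4)*(k - 3)*(k^2 - 3*k - 10) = (k - 4)*(k - 3)*(k + 2)*(k - 5)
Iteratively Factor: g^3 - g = (g - 1)*(g^2 + g) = g*(g - 1)*(g + 1)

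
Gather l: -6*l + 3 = 3 - 6*l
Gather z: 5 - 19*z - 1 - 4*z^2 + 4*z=-4*z^2 - 15*z + 4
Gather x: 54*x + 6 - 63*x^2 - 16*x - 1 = -63*x^2 + 38*x + 5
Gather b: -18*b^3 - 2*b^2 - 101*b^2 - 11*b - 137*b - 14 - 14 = -18*b^3 - 103*b^2 - 148*b - 28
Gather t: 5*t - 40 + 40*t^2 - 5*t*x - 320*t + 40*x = 40*t^2 + t*(-5*x - 315) + 40*x - 40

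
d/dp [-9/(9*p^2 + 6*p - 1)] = 54*(3*p + 1)/(9*p^2 + 6*p - 1)^2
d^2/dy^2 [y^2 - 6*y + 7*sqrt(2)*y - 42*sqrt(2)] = 2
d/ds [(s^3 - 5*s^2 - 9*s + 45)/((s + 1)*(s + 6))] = (s^4 + 14*s^3 - 8*s^2 - 150*s - 369)/(s^4 + 14*s^3 + 61*s^2 + 84*s + 36)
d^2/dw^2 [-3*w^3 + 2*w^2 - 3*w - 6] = 4 - 18*w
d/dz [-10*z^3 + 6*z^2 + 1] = 6*z*(2 - 5*z)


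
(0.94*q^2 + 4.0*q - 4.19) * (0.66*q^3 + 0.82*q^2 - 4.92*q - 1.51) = 0.6204*q^5 + 3.4108*q^4 - 4.1102*q^3 - 24.5352*q^2 + 14.5748*q + 6.3269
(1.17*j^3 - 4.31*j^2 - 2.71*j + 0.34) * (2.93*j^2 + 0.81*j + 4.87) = 3.4281*j^5 - 11.6806*j^4 - 5.7335*j^3 - 22.1886*j^2 - 12.9223*j + 1.6558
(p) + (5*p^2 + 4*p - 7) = 5*p^2 + 5*p - 7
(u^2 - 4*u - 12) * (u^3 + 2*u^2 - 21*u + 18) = u^5 - 2*u^4 - 41*u^3 + 78*u^2 + 180*u - 216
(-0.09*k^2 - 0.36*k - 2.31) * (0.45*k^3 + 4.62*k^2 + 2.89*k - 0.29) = -0.0405*k^5 - 0.5778*k^4 - 2.9628*k^3 - 11.6865*k^2 - 6.5715*k + 0.6699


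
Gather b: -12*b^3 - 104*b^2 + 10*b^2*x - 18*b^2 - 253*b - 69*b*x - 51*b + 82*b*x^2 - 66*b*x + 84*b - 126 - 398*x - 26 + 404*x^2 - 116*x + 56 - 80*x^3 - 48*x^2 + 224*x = -12*b^3 + b^2*(10*x - 122) + b*(82*x^2 - 135*x - 220) - 80*x^3 + 356*x^2 - 290*x - 96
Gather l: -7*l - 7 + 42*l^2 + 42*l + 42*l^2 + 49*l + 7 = 84*l^2 + 84*l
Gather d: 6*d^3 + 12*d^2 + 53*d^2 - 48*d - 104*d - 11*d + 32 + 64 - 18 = 6*d^3 + 65*d^2 - 163*d + 78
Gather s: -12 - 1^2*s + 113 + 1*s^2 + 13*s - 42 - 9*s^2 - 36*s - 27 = -8*s^2 - 24*s + 32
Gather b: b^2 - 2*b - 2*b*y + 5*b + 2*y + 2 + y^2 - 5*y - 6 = b^2 + b*(3 - 2*y) + y^2 - 3*y - 4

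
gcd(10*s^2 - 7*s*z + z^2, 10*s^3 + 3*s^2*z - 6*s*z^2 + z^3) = 10*s^2 - 7*s*z + z^2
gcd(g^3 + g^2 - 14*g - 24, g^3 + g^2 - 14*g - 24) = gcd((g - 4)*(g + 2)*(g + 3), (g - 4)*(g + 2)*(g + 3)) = g^3 + g^2 - 14*g - 24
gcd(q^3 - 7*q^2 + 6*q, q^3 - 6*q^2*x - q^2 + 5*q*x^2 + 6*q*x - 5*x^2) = q - 1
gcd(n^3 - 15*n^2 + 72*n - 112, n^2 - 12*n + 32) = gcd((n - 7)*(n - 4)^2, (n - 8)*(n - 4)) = n - 4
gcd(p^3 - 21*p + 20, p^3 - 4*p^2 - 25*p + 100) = p^2 + p - 20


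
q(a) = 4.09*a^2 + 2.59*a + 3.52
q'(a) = 8.18*a + 2.59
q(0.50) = 5.84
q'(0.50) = 6.68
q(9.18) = 371.97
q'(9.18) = 77.68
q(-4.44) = 72.65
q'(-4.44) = -33.73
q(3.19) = 53.40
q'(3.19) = 28.68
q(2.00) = 25.06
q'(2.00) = 18.95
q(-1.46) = 8.46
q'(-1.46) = -9.35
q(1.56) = 17.51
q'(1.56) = 15.35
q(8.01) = 286.68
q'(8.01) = 68.11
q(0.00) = 3.52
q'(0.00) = 2.59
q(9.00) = 358.12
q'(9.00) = 76.21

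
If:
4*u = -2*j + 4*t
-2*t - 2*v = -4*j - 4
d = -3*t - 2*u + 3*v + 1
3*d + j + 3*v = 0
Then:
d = 9/26 - 35*v/26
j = 27*v/26 - 27/26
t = 14*v/13 - 1/13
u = 29*v/52 + 23/52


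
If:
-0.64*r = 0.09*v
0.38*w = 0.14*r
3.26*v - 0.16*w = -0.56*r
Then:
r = 0.00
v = 0.00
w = 0.00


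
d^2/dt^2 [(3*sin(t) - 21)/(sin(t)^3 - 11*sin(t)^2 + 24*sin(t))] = 6*(-2*sin(t)^4 + 48*sin(t)^3 - 433*sin(t)^2 + 1655*sin(t) - 2059 - 1029/sin(t) + 5544/sin(t)^2 - 4032/sin(t)^3)/((sin(t) - 8)^3*(sin(t) - 3)^3)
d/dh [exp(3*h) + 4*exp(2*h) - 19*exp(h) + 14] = (3*exp(2*h) + 8*exp(h) - 19)*exp(h)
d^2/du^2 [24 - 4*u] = 0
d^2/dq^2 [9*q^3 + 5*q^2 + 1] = 54*q + 10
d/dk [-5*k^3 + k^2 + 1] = k*(2 - 15*k)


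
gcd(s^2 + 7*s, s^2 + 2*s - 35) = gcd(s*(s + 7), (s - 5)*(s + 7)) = s + 7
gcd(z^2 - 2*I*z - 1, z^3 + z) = z - I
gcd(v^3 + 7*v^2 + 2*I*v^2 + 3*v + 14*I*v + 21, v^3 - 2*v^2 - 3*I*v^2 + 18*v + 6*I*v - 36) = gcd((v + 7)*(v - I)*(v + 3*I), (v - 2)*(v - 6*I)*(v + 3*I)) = v + 3*I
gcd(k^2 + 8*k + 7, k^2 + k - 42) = k + 7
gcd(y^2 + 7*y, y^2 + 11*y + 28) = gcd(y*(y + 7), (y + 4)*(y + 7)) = y + 7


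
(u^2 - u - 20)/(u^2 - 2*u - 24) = (u - 5)/(u - 6)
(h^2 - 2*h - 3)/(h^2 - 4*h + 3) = (h + 1)/(h - 1)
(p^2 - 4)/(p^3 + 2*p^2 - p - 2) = (p - 2)/(p^2 - 1)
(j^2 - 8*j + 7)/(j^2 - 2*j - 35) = (j - 1)/(j + 5)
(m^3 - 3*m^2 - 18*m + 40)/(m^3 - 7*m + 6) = (m^2 - m - 20)/(m^2 + 2*m - 3)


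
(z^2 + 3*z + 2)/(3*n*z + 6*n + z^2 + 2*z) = (z + 1)/(3*n + z)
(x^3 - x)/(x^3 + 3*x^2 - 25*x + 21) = x*(x + 1)/(x^2 + 4*x - 21)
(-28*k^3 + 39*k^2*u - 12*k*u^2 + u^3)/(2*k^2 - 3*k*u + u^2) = (28*k^2 - 11*k*u + u^2)/(-2*k + u)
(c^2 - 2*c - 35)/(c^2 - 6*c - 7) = (c + 5)/(c + 1)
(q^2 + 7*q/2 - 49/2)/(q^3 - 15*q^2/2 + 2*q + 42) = (q + 7)/(q^2 - 4*q - 12)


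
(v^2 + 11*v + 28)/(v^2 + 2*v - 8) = (v + 7)/(v - 2)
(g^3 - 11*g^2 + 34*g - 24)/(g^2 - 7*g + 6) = g - 4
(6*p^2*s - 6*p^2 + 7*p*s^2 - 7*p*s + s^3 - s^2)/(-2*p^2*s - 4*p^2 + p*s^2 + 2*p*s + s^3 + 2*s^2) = (6*p^2*s - 6*p^2 + 7*p*s^2 - 7*p*s + s^3 - s^2)/(-2*p^2*s - 4*p^2 + p*s^2 + 2*p*s + s^3 + 2*s^2)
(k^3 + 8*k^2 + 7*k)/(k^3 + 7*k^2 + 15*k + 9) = k*(k + 7)/(k^2 + 6*k + 9)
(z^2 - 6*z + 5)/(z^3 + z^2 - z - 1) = (z - 5)/(z^2 + 2*z + 1)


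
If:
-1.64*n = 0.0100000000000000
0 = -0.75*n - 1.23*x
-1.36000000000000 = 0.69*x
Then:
No Solution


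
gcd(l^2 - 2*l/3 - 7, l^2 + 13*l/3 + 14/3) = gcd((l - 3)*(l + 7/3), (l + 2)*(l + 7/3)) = l + 7/3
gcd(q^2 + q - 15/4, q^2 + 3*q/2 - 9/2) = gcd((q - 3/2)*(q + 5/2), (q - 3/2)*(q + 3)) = q - 3/2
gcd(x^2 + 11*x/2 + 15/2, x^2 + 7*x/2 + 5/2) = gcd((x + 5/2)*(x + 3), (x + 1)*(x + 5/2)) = x + 5/2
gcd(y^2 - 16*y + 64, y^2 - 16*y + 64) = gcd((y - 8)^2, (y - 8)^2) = y^2 - 16*y + 64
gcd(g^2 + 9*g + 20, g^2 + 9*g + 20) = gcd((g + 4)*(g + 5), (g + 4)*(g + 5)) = g^2 + 9*g + 20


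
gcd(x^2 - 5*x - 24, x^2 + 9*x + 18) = x + 3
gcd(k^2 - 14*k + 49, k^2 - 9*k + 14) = k - 7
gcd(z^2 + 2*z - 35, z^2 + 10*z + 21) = z + 7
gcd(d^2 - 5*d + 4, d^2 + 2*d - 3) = d - 1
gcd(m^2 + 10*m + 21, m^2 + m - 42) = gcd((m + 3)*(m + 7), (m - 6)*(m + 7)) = m + 7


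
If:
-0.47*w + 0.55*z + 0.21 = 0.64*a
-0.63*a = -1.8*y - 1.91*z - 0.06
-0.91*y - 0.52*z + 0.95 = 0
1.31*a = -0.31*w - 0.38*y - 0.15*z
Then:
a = 0.10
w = -2.18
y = 2.26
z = -2.13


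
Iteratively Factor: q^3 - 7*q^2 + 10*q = (q - 2)*(q^2 - 5*q) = (q - 5)*(q - 2)*(q)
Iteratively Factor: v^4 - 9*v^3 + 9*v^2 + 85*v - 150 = (v - 5)*(v^3 - 4*v^2 - 11*v + 30) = (v - 5)^2*(v^2 + v - 6) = (v - 5)^2*(v - 2)*(v + 3)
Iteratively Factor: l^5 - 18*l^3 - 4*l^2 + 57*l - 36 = (l - 1)*(l^4 + l^3 - 17*l^2 - 21*l + 36) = (l - 4)*(l - 1)*(l^3 + 5*l^2 + 3*l - 9) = (l - 4)*(l - 1)^2*(l^2 + 6*l + 9) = (l - 4)*(l - 1)^2*(l + 3)*(l + 3)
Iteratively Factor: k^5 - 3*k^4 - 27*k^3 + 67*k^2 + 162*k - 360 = (k - 5)*(k^4 + 2*k^3 - 17*k^2 - 18*k + 72) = (k - 5)*(k + 3)*(k^3 - k^2 - 14*k + 24) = (k - 5)*(k - 2)*(k + 3)*(k^2 + k - 12) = (k - 5)*(k - 2)*(k + 3)*(k + 4)*(k - 3)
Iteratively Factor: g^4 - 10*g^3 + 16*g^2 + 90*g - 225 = (g - 5)*(g^3 - 5*g^2 - 9*g + 45) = (g - 5)*(g - 3)*(g^2 - 2*g - 15) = (g - 5)^2*(g - 3)*(g + 3)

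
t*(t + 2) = t^2 + 2*t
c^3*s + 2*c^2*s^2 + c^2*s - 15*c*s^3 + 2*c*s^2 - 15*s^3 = (c - 3*s)*(c + 5*s)*(c*s + s)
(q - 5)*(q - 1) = q^2 - 6*q + 5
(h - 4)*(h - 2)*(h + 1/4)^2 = h^4 - 11*h^3/2 + 81*h^2/16 + 29*h/8 + 1/2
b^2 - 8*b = b*(b - 8)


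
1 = 1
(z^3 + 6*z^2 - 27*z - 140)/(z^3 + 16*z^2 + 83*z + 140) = (z - 5)/(z + 5)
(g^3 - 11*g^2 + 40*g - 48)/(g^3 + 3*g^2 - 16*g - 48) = (g^2 - 7*g + 12)/(g^2 + 7*g + 12)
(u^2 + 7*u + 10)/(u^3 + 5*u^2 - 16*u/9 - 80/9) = 9*(u + 2)/(9*u^2 - 16)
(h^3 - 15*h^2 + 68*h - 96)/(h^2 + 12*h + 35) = (h^3 - 15*h^2 + 68*h - 96)/(h^2 + 12*h + 35)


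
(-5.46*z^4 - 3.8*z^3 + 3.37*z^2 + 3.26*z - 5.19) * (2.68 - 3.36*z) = 18.3456*z^5 - 1.8648*z^4 - 21.5072*z^3 - 1.922*z^2 + 26.1752*z - 13.9092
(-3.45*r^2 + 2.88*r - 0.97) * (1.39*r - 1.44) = -4.7955*r^3 + 8.9712*r^2 - 5.4955*r + 1.3968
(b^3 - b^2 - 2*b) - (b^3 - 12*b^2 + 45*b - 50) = 11*b^2 - 47*b + 50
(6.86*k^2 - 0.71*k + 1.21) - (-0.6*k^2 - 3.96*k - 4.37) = 7.46*k^2 + 3.25*k + 5.58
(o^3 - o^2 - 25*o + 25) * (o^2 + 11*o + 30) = o^5 + 10*o^4 - 6*o^3 - 280*o^2 - 475*o + 750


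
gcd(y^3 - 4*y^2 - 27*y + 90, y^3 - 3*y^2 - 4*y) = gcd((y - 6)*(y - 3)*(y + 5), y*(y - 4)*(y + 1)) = 1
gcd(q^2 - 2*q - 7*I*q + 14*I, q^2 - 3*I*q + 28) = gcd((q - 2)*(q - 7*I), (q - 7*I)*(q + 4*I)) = q - 7*I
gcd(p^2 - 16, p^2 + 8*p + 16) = p + 4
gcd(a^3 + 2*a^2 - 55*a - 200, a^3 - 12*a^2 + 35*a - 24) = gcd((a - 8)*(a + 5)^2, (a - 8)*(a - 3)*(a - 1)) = a - 8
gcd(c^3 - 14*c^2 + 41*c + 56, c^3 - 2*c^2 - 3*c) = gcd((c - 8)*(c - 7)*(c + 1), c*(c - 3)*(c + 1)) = c + 1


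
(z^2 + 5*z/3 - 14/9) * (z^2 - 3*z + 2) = z^4 - 4*z^3/3 - 41*z^2/9 + 8*z - 28/9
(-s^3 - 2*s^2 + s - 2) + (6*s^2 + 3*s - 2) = -s^3 + 4*s^2 + 4*s - 4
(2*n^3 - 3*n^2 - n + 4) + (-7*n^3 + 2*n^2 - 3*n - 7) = -5*n^3 - n^2 - 4*n - 3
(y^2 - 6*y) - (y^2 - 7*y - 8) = y + 8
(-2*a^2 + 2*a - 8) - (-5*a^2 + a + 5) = 3*a^2 + a - 13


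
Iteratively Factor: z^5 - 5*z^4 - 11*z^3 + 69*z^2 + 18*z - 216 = (z - 3)*(z^4 - 2*z^3 - 17*z^2 + 18*z + 72) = (z - 3)*(z + 3)*(z^3 - 5*z^2 - 2*z + 24) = (z - 4)*(z - 3)*(z + 3)*(z^2 - z - 6) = (z - 4)*(z - 3)^2*(z + 3)*(z + 2)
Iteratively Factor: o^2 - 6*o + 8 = (o - 2)*(o - 4)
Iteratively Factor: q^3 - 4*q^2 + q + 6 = (q + 1)*(q^2 - 5*q + 6) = (q - 3)*(q + 1)*(q - 2)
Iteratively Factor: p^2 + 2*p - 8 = (p - 2)*(p + 4)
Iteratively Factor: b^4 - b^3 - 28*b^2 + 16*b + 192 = (b + 3)*(b^3 - 4*b^2 - 16*b + 64) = (b - 4)*(b + 3)*(b^2 - 16) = (b - 4)*(b + 3)*(b + 4)*(b - 4)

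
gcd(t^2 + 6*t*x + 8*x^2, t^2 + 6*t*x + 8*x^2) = t^2 + 6*t*x + 8*x^2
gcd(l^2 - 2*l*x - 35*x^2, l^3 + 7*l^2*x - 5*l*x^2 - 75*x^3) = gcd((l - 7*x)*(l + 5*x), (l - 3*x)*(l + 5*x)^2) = l + 5*x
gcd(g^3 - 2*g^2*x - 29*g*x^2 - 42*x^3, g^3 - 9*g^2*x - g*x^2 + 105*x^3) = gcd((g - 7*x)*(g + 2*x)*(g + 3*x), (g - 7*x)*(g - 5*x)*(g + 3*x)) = -g^2 + 4*g*x + 21*x^2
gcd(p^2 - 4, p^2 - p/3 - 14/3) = p + 2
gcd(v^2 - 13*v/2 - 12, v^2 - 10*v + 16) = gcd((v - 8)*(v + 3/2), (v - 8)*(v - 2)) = v - 8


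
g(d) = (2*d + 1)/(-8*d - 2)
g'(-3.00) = 0.01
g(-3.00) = -0.23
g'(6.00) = 0.00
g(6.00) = -0.26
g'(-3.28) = 0.01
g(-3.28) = -0.23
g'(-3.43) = 0.01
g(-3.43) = -0.23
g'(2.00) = 0.01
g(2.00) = -0.28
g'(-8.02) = 0.00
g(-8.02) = -0.24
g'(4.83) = 0.00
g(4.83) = -0.26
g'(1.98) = 0.01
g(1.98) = -0.28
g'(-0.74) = 0.26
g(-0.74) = -0.12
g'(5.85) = 0.00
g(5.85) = -0.26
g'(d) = 2/(-8*d - 2) + 8*(2*d + 1)/(-8*d - 2)^2 = (4*d + 1)^(-2)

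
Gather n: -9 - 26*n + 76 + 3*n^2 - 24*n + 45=3*n^2 - 50*n + 112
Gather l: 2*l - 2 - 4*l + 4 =2 - 2*l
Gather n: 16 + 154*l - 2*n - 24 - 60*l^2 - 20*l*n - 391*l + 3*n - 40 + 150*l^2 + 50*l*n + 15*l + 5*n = 90*l^2 - 222*l + n*(30*l + 6) - 48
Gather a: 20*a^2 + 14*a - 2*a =20*a^2 + 12*a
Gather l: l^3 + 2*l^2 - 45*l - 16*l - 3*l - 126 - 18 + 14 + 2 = l^3 + 2*l^2 - 64*l - 128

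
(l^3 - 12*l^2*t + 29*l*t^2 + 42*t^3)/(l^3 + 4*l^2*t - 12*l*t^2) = (l^3 - 12*l^2*t + 29*l*t^2 + 42*t^3)/(l*(l^2 + 4*l*t - 12*t^2))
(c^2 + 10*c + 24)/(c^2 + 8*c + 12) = (c + 4)/(c + 2)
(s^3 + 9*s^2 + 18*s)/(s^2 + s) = (s^2 + 9*s + 18)/(s + 1)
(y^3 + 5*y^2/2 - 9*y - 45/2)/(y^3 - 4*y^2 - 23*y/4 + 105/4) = 2*(y + 3)/(2*y - 7)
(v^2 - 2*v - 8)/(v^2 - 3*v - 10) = (v - 4)/(v - 5)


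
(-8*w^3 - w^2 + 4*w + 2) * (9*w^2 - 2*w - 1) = -72*w^5 + 7*w^4 + 46*w^3 + 11*w^2 - 8*w - 2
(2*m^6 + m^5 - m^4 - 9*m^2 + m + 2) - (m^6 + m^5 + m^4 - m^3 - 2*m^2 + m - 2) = m^6 - 2*m^4 + m^3 - 7*m^2 + 4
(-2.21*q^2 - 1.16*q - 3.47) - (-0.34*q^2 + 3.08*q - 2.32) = -1.87*q^2 - 4.24*q - 1.15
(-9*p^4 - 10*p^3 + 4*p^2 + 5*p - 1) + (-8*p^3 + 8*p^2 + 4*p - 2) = -9*p^4 - 18*p^3 + 12*p^2 + 9*p - 3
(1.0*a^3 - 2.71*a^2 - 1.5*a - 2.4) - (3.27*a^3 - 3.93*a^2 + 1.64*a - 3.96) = -2.27*a^3 + 1.22*a^2 - 3.14*a + 1.56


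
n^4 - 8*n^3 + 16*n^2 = n^2*(n - 4)^2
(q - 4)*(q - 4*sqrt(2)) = q^2 - 4*sqrt(2)*q - 4*q + 16*sqrt(2)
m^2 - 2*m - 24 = (m - 6)*(m + 4)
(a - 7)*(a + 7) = a^2 - 49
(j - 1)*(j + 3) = j^2 + 2*j - 3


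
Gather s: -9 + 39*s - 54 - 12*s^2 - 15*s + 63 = -12*s^2 + 24*s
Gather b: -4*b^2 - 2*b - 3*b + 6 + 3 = -4*b^2 - 5*b + 9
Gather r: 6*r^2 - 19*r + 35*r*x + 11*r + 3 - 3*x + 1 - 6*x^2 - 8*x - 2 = 6*r^2 + r*(35*x - 8) - 6*x^2 - 11*x + 2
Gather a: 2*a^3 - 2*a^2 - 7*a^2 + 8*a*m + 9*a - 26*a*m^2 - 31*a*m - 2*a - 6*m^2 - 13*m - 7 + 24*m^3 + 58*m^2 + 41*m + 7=2*a^3 - 9*a^2 + a*(-26*m^2 - 23*m + 7) + 24*m^3 + 52*m^2 + 28*m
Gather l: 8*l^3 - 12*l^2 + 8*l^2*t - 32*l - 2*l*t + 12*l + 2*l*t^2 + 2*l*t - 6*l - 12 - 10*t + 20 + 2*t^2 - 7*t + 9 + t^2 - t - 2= 8*l^3 + l^2*(8*t - 12) + l*(2*t^2 - 26) + 3*t^2 - 18*t + 15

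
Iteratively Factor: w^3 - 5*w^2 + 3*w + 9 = (w - 3)*(w^2 - 2*w - 3) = (w - 3)^2*(w + 1)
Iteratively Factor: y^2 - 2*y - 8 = (y - 4)*(y + 2)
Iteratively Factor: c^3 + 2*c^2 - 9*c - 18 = (c + 3)*(c^2 - c - 6) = (c - 3)*(c + 3)*(c + 2)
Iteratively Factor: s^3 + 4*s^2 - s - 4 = (s - 1)*(s^2 + 5*s + 4) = (s - 1)*(s + 1)*(s + 4)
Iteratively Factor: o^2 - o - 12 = (o - 4)*(o + 3)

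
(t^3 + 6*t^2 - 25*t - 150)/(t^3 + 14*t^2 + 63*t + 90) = (t - 5)/(t + 3)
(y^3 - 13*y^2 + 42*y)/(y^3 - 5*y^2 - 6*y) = (y - 7)/(y + 1)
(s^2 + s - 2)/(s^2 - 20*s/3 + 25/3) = 3*(s^2 + s - 2)/(3*s^2 - 20*s + 25)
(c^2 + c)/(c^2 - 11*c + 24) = c*(c + 1)/(c^2 - 11*c + 24)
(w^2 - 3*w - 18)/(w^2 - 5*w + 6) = (w^2 - 3*w - 18)/(w^2 - 5*w + 6)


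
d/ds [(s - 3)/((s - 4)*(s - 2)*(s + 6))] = (-2*s^3 + 9*s^2 - 36)/(s^6 - 56*s^4 + 96*s^3 + 784*s^2 - 2688*s + 2304)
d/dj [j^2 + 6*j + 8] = 2*j + 6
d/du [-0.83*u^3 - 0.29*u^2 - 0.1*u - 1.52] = -2.49*u^2 - 0.58*u - 0.1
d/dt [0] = 0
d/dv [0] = 0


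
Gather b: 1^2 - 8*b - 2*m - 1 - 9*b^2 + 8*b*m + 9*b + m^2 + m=-9*b^2 + b*(8*m + 1) + m^2 - m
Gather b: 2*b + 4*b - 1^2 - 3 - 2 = 6*b - 6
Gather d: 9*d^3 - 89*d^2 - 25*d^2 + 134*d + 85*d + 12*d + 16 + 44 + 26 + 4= 9*d^3 - 114*d^2 + 231*d + 90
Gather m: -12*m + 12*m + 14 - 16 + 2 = 0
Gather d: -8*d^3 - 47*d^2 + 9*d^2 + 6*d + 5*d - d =-8*d^3 - 38*d^2 + 10*d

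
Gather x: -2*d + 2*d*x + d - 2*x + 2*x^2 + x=-d + 2*x^2 + x*(2*d - 1)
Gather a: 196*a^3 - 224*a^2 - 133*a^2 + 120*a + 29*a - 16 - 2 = 196*a^3 - 357*a^2 + 149*a - 18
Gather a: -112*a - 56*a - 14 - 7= -168*a - 21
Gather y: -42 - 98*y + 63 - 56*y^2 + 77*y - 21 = -56*y^2 - 21*y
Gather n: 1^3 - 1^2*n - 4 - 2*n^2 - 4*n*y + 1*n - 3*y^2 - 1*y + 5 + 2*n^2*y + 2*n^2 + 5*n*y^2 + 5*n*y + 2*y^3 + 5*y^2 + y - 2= 2*n^2*y + n*(5*y^2 + y) + 2*y^3 + 2*y^2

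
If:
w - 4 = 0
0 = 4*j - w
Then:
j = 1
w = 4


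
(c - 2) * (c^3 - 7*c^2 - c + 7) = c^4 - 9*c^3 + 13*c^2 + 9*c - 14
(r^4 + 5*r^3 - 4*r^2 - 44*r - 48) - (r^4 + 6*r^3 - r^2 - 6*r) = -r^3 - 3*r^2 - 38*r - 48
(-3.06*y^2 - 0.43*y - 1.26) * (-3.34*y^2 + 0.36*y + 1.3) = 10.2204*y^4 + 0.3346*y^3 + 0.0755999999999997*y^2 - 1.0126*y - 1.638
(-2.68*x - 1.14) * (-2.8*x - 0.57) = 7.504*x^2 + 4.7196*x + 0.6498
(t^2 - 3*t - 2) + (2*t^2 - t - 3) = 3*t^2 - 4*t - 5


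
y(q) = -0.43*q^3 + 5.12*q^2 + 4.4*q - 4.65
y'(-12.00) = -304.24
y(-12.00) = 1422.87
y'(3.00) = 23.51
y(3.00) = 43.02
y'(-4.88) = -76.29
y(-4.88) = 145.78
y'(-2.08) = -22.48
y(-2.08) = 12.22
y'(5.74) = 20.68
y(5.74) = 107.98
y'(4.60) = 24.21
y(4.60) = 82.07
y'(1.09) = 14.03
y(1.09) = 5.67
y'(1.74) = 18.31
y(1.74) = 16.24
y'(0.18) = 6.20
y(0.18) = -3.69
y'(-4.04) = -58.02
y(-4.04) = 89.49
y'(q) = -1.29*q^2 + 10.24*q + 4.4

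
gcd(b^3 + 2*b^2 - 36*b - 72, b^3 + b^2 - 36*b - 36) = b^2 - 36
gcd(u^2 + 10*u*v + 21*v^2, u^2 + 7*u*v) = u + 7*v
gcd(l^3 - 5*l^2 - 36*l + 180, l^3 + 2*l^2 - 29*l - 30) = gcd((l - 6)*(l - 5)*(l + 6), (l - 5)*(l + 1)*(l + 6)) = l^2 + l - 30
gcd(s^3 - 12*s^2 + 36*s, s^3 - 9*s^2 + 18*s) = s^2 - 6*s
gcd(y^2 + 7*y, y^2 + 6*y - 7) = y + 7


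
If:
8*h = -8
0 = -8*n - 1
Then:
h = -1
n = -1/8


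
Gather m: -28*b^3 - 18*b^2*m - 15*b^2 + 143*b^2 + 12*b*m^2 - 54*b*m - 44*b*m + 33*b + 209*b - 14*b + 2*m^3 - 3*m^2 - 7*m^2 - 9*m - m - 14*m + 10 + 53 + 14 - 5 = -28*b^3 + 128*b^2 + 228*b + 2*m^3 + m^2*(12*b - 10) + m*(-18*b^2 - 98*b - 24) + 72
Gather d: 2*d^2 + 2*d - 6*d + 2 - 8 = 2*d^2 - 4*d - 6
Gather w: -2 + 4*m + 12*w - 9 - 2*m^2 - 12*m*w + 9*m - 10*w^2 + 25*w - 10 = -2*m^2 + 13*m - 10*w^2 + w*(37 - 12*m) - 21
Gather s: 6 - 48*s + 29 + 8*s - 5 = 30 - 40*s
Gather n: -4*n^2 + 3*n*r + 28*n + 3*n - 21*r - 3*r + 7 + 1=-4*n^2 + n*(3*r + 31) - 24*r + 8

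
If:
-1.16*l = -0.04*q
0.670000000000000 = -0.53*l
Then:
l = -1.26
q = -36.66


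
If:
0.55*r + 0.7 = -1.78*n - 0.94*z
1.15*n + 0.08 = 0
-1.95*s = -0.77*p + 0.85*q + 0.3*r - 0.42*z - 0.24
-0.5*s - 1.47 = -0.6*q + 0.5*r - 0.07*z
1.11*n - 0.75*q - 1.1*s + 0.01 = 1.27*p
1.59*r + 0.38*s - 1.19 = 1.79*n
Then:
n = -0.07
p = -0.22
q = 2.28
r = 1.00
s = -1.37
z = -1.20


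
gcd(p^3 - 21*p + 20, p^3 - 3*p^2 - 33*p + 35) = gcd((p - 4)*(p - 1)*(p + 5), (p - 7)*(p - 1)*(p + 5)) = p^2 + 4*p - 5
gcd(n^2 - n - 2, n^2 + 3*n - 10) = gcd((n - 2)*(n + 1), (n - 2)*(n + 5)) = n - 2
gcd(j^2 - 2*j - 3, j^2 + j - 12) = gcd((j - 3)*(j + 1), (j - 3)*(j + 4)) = j - 3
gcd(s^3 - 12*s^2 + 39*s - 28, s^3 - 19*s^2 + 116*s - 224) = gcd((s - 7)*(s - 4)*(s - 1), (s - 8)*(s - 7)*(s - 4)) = s^2 - 11*s + 28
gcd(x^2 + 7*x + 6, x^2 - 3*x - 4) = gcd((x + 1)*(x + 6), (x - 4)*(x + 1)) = x + 1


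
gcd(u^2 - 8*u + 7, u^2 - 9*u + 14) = u - 7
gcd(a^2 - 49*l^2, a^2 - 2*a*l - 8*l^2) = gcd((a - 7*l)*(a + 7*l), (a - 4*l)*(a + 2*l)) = 1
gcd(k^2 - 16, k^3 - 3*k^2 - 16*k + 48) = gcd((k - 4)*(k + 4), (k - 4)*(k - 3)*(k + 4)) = k^2 - 16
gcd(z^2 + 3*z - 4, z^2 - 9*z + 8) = z - 1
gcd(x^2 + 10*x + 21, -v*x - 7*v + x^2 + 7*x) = x + 7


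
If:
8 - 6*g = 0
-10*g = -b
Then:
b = 40/3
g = 4/3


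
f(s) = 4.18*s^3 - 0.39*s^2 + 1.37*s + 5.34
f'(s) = 12.54*s^2 - 0.78*s + 1.37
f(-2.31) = -51.43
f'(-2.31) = 70.09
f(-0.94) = 0.24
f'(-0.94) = 13.18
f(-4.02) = -278.02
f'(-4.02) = 207.16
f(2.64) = 83.15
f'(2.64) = 86.71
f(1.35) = 16.76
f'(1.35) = 23.17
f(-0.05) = 5.27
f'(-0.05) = 1.44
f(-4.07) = -288.51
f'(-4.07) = 212.27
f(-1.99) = -31.87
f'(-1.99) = 52.58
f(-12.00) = -7290.30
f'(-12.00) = 1816.49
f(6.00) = 902.40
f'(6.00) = 448.13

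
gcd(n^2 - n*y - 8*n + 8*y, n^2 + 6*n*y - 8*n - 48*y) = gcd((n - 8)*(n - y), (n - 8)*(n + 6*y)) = n - 8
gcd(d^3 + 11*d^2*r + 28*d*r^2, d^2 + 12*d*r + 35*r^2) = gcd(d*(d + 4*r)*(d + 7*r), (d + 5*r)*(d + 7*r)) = d + 7*r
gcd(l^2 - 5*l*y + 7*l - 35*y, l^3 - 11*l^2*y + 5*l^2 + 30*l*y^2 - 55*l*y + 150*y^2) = -l + 5*y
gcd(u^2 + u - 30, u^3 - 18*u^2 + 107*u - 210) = u - 5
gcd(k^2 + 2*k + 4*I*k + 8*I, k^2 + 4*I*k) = k + 4*I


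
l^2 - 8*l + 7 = (l - 7)*(l - 1)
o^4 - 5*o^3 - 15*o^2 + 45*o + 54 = (o - 6)*(o - 3)*(o + 1)*(o + 3)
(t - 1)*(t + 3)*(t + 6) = t^3 + 8*t^2 + 9*t - 18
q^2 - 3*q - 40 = (q - 8)*(q + 5)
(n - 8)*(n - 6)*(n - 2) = n^3 - 16*n^2 + 76*n - 96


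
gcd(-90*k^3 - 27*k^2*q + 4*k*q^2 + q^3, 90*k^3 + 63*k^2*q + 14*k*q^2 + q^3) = 18*k^2 + 9*k*q + q^2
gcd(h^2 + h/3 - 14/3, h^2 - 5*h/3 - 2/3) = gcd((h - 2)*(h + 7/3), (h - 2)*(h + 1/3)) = h - 2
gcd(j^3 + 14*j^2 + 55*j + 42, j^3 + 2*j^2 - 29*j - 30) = j^2 + 7*j + 6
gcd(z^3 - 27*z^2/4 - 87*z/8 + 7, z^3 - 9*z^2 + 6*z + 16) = z - 8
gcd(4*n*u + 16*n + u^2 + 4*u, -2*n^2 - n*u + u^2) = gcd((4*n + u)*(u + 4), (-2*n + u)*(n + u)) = 1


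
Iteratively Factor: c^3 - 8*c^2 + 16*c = (c)*(c^2 - 8*c + 16) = c*(c - 4)*(c - 4)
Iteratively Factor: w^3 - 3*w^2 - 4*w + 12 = (w - 3)*(w^2 - 4) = (w - 3)*(w - 2)*(w + 2)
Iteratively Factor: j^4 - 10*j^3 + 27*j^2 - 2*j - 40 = (j - 5)*(j^3 - 5*j^2 + 2*j + 8) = (j - 5)*(j + 1)*(j^2 - 6*j + 8) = (j - 5)*(j - 4)*(j + 1)*(j - 2)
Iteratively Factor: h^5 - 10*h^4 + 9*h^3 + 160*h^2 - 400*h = (h - 5)*(h^4 - 5*h^3 - 16*h^2 + 80*h) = (h - 5)*(h - 4)*(h^3 - h^2 - 20*h) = (h - 5)*(h - 4)*(h + 4)*(h^2 - 5*h) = (h - 5)^2*(h - 4)*(h + 4)*(h)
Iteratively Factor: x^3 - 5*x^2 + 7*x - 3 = (x - 3)*(x^2 - 2*x + 1) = (x - 3)*(x - 1)*(x - 1)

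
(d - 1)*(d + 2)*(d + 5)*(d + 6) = d^4 + 12*d^3 + 39*d^2 + 8*d - 60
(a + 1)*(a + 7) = a^2 + 8*a + 7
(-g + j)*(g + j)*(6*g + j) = -6*g^3 - g^2*j + 6*g*j^2 + j^3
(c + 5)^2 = c^2 + 10*c + 25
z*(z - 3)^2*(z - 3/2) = z^4 - 15*z^3/2 + 18*z^2 - 27*z/2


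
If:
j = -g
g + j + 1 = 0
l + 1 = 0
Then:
No Solution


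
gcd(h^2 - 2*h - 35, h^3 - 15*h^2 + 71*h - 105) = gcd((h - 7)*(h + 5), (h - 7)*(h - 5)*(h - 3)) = h - 7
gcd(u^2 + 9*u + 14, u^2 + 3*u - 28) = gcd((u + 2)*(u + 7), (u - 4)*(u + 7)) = u + 7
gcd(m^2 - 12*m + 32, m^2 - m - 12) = m - 4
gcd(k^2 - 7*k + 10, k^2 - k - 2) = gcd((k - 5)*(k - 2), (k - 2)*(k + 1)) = k - 2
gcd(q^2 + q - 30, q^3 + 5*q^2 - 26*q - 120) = q^2 + q - 30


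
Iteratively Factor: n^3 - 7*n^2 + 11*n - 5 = (n - 1)*(n^2 - 6*n + 5) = (n - 1)^2*(n - 5)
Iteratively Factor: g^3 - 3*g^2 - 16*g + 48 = (g - 4)*(g^2 + g - 12) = (g - 4)*(g + 4)*(g - 3)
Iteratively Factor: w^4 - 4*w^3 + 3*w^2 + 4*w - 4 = (w - 2)*(w^3 - 2*w^2 - w + 2) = (w - 2)^2*(w^2 - 1) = (w - 2)^2*(w + 1)*(w - 1)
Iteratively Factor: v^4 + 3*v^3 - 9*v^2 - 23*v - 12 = (v + 4)*(v^3 - v^2 - 5*v - 3) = (v + 1)*(v + 4)*(v^2 - 2*v - 3) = (v - 3)*(v + 1)*(v + 4)*(v + 1)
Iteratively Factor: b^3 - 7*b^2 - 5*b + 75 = (b - 5)*(b^2 - 2*b - 15) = (b - 5)^2*(b + 3)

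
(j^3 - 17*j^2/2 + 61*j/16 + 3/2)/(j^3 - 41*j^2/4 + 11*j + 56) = (16*j^2 - 8*j - 3)/(4*(4*j^2 - 9*j - 28))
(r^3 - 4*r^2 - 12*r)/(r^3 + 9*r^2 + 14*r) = (r - 6)/(r + 7)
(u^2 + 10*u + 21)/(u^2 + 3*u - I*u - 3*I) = (u + 7)/(u - I)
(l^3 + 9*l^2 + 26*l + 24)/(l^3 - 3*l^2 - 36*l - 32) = (l^2 + 5*l + 6)/(l^2 - 7*l - 8)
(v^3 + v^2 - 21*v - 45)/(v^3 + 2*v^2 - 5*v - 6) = (v^2 - 2*v - 15)/(v^2 - v - 2)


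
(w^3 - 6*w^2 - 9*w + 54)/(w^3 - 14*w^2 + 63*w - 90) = (w + 3)/(w - 5)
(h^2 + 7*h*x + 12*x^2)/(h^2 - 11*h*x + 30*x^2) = (h^2 + 7*h*x + 12*x^2)/(h^2 - 11*h*x + 30*x^2)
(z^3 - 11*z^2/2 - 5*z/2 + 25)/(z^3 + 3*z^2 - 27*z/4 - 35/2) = 2*(z - 5)/(2*z + 7)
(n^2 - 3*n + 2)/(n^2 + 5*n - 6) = (n - 2)/(n + 6)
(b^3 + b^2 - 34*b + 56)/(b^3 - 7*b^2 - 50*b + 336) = (b^2 - 6*b + 8)/(b^2 - 14*b + 48)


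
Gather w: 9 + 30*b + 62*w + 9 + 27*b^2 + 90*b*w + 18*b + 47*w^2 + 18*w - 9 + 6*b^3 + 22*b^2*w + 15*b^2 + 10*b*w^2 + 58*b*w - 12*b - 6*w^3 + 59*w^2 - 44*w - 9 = 6*b^3 + 42*b^2 + 36*b - 6*w^3 + w^2*(10*b + 106) + w*(22*b^2 + 148*b + 36)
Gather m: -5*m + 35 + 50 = 85 - 5*m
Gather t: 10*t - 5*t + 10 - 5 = 5*t + 5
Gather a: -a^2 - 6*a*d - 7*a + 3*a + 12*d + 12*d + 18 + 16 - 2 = -a^2 + a*(-6*d - 4) + 24*d + 32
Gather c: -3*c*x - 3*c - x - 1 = c*(-3*x - 3) - x - 1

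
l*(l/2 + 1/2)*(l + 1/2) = l^3/2 + 3*l^2/4 + l/4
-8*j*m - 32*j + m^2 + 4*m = (-8*j + m)*(m + 4)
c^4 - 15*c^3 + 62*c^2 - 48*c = c*(c - 8)*(c - 6)*(c - 1)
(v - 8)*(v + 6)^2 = v^3 + 4*v^2 - 60*v - 288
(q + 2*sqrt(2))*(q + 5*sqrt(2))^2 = q^3 + 12*sqrt(2)*q^2 + 90*q + 100*sqrt(2)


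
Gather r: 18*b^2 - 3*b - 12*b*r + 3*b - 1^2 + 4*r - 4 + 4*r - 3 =18*b^2 + r*(8 - 12*b) - 8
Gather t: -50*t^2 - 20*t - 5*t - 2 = -50*t^2 - 25*t - 2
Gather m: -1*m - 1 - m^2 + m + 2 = 1 - m^2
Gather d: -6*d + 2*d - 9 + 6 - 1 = -4*d - 4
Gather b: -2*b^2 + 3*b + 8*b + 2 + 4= -2*b^2 + 11*b + 6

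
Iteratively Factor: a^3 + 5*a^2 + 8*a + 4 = (a + 2)*(a^2 + 3*a + 2) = (a + 1)*(a + 2)*(a + 2)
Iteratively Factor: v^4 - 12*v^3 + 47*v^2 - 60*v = (v - 5)*(v^3 - 7*v^2 + 12*v) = (v - 5)*(v - 3)*(v^2 - 4*v) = v*(v - 5)*(v - 3)*(v - 4)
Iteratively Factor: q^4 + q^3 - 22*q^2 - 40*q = (q + 2)*(q^3 - q^2 - 20*q) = (q + 2)*(q + 4)*(q^2 - 5*q) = (q - 5)*(q + 2)*(q + 4)*(q)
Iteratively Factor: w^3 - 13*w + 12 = (w + 4)*(w^2 - 4*w + 3) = (w - 1)*(w + 4)*(w - 3)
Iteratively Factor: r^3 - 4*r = (r - 2)*(r^2 + 2*r) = r*(r - 2)*(r + 2)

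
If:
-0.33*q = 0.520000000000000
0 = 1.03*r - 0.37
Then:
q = -1.58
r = 0.36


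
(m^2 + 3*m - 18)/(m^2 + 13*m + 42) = (m - 3)/(m + 7)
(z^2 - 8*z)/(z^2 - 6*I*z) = (z - 8)/(z - 6*I)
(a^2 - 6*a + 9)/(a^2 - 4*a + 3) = (a - 3)/(a - 1)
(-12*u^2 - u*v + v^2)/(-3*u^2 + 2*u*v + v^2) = (4*u - v)/(u - v)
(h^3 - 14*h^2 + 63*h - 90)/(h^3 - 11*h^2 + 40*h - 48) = (h^2 - 11*h + 30)/(h^2 - 8*h + 16)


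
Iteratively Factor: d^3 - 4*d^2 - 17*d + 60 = (d - 5)*(d^2 + d - 12) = (d - 5)*(d + 4)*(d - 3)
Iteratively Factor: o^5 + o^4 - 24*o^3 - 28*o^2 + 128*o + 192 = (o - 4)*(o^4 + 5*o^3 - 4*o^2 - 44*o - 48) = (o - 4)*(o - 3)*(o^3 + 8*o^2 + 20*o + 16) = (o - 4)*(o - 3)*(o + 2)*(o^2 + 6*o + 8) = (o - 4)*(o - 3)*(o + 2)^2*(o + 4)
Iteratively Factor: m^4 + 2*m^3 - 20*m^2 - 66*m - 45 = (m + 3)*(m^3 - m^2 - 17*m - 15) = (m - 5)*(m + 3)*(m^2 + 4*m + 3) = (m - 5)*(m + 3)^2*(m + 1)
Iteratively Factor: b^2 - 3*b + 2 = (b - 1)*(b - 2)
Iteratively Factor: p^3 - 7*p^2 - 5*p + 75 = (p - 5)*(p^2 - 2*p - 15) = (p - 5)^2*(p + 3)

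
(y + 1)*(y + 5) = y^2 + 6*y + 5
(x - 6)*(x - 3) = x^2 - 9*x + 18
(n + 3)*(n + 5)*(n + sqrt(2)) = n^3 + sqrt(2)*n^2 + 8*n^2 + 8*sqrt(2)*n + 15*n + 15*sqrt(2)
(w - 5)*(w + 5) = w^2 - 25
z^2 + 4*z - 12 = (z - 2)*(z + 6)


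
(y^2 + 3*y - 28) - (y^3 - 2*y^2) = -y^3 + 3*y^2 + 3*y - 28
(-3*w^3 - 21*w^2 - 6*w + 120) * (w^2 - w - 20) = -3*w^5 - 18*w^4 + 75*w^3 + 546*w^2 - 2400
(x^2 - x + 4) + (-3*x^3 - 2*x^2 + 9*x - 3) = -3*x^3 - x^2 + 8*x + 1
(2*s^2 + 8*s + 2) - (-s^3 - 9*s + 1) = s^3 + 2*s^2 + 17*s + 1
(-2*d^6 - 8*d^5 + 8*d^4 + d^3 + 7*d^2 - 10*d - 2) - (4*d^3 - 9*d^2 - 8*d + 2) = -2*d^6 - 8*d^5 + 8*d^4 - 3*d^3 + 16*d^2 - 2*d - 4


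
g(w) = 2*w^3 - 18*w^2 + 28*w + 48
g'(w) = 6*w^2 - 36*w + 28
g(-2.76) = -208.45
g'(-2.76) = 173.07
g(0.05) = 49.36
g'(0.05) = 26.22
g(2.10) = 45.94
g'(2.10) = -21.14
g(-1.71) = -62.51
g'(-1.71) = 107.10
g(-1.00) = 0.00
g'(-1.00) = 70.00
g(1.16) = 59.38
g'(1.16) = -5.69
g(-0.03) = 47.14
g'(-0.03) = 29.09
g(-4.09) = -504.46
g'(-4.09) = 275.61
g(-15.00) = -11172.00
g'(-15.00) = 1918.00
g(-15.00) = -11172.00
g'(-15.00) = 1918.00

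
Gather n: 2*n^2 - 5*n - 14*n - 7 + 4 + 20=2*n^2 - 19*n + 17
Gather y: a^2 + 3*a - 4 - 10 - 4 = a^2 + 3*a - 18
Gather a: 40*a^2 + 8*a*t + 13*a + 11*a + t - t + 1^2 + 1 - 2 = 40*a^2 + a*(8*t + 24)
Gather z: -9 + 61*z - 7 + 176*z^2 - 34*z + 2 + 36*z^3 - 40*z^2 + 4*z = 36*z^3 + 136*z^2 + 31*z - 14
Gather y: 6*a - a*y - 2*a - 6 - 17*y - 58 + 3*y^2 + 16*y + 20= 4*a + 3*y^2 + y*(-a - 1) - 44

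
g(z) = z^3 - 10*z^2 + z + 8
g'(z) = 3*z^2 - 20*z + 1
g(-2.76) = -91.96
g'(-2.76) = 79.05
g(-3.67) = -179.79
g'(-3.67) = 114.81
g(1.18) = -3.10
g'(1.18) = -18.42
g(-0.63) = 3.15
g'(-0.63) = 14.79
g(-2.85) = -99.22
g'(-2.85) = 82.37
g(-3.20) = -130.37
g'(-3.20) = 95.72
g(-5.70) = -507.79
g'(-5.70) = 212.47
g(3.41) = -65.22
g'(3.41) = -32.32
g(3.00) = -52.00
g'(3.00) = -32.00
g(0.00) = 8.00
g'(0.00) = 1.00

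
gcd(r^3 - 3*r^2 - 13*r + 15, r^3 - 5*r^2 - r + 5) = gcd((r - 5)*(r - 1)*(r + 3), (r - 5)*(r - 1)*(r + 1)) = r^2 - 6*r + 5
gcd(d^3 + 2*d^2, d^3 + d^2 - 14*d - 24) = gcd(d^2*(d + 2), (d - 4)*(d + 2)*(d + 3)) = d + 2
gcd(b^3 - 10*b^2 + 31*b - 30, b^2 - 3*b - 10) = b - 5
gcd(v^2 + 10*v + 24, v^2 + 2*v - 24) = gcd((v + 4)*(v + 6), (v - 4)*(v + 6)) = v + 6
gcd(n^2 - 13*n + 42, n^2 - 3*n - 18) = n - 6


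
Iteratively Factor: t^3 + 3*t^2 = (t + 3)*(t^2) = t*(t + 3)*(t)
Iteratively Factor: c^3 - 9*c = (c + 3)*(c^2 - 3*c) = c*(c + 3)*(c - 3)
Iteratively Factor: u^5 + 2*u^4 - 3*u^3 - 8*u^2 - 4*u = (u + 1)*(u^4 + u^3 - 4*u^2 - 4*u) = (u + 1)^2*(u^3 - 4*u) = u*(u + 1)^2*(u^2 - 4) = u*(u + 1)^2*(u + 2)*(u - 2)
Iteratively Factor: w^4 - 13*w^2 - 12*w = (w + 1)*(w^3 - w^2 - 12*w) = (w - 4)*(w + 1)*(w^2 + 3*w) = w*(w - 4)*(w + 1)*(w + 3)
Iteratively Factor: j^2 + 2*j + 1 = (j + 1)*(j + 1)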